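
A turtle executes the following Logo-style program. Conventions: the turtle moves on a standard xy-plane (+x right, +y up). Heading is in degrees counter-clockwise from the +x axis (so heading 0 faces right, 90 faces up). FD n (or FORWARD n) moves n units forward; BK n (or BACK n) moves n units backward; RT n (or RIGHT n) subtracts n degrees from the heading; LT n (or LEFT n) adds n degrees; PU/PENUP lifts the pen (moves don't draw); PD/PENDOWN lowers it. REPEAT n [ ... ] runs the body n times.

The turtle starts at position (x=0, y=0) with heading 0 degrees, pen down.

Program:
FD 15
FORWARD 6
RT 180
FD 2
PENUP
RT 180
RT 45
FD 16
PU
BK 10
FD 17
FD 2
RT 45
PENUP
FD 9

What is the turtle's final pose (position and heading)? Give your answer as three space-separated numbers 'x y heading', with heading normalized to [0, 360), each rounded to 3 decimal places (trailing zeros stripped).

Answer: 36.678 -26.678 270

Derivation:
Executing turtle program step by step:
Start: pos=(0,0), heading=0, pen down
FD 15: (0,0) -> (15,0) [heading=0, draw]
FD 6: (15,0) -> (21,0) [heading=0, draw]
RT 180: heading 0 -> 180
FD 2: (21,0) -> (19,0) [heading=180, draw]
PU: pen up
RT 180: heading 180 -> 0
RT 45: heading 0 -> 315
FD 16: (19,0) -> (30.314,-11.314) [heading=315, move]
PU: pen up
BK 10: (30.314,-11.314) -> (23.243,-4.243) [heading=315, move]
FD 17: (23.243,-4.243) -> (35.263,-16.263) [heading=315, move]
FD 2: (35.263,-16.263) -> (36.678,-17.678) [heading=315, move]
RT 45: heading 315 -> 270
PU: pen up
FD 9: (36.678,-17.678) -> (36.678,-26.678) [heading=270, move]
Final: pos=(36.678,-26.678), heading=270, 3 segment(s) drawn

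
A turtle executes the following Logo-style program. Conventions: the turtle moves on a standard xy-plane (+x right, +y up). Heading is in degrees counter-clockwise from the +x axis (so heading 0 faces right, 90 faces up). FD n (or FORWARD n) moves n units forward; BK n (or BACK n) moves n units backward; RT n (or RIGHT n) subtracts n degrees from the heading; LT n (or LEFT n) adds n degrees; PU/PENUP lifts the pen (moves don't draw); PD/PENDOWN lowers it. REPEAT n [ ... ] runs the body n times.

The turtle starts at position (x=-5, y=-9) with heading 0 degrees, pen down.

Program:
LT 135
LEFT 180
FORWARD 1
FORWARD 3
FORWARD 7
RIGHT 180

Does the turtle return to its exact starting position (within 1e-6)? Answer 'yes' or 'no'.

Answer: no

Derivation:
Executing turtle program step by step:
Start: pos=(-5,-9), heading=0, pen down
LT 135: heading 0 -> 135
LT 180: heading 135 -> 315
FD 1: (-5,-9) -> (-4.293,-9.707) [heading=315, draw]
FD 3: (-4.293,-9.707) -> (-2.172,-11.828) [heading=315, draw]
FD 7: (-2.172,-11.828) -> (2.778,-16.778) [heading=315, draw]
RT 180: heading 315 -> 135
Final: pos=(2.778,-16.778), heading=135, 3 segment(s) drawn

Start position: (-5, -9)
Final position: (2.778, -16.778)
Distance = 11; >= 1e-6 -> NOT closed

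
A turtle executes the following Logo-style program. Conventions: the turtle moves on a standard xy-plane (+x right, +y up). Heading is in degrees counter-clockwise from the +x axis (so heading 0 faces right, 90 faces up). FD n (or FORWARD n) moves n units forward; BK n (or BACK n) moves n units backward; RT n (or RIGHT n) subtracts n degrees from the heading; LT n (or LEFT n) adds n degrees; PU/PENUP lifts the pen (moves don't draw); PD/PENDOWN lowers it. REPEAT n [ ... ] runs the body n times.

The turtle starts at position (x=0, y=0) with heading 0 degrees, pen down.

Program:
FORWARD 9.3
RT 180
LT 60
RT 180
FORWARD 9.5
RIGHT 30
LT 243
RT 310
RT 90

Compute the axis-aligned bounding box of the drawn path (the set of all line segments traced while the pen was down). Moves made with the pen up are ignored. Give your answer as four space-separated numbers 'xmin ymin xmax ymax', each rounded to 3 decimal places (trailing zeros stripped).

Executing turtle program step by step:
Start: pos=(0,0), heading=0, pen down
FD 9.3: (0,0) -> (9.3,0) [heading=0, draw]
RT 180: heading 0 -> 180
LT 60: heading 180 -> 240
RT 180: heading 240 -> 60
FD 9.5: (9.3,0) -> (14.05,8.227) [heading=60, draw]
RT 30: heading 60 -> 30
LT 243: heading 30 -> 273
RT 310: heading 273 -> 323
RT 90: heading 323 -> 233
Final: pos=(14.05,8.227), heading=233, 2 segment(s) drawn

Segment endpoints: x in {0, 9.3, 14.05}, y in {0, 8.227}
xmin=0, ymin=0, xmax=14.05, ymax=8.227

Answer: 0 0 14.05 8.227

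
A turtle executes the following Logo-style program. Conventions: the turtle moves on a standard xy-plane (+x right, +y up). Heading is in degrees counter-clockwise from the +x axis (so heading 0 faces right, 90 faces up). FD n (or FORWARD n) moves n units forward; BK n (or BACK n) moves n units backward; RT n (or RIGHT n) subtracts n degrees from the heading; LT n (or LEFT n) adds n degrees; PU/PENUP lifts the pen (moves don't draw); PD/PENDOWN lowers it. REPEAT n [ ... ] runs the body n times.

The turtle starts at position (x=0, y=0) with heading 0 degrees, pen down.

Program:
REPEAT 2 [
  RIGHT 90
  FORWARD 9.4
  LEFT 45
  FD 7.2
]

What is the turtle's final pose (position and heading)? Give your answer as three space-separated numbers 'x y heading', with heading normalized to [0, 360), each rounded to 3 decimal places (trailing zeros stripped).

Answer: -1.556 -28.338 270

Derivation:
Executing turtle program step by step:
Start: pos=(0,0), heading=0, pen down
REPEAT 2 [
  -- iteration 1/2 --
  RT 90: heading 0 -> 270
  FD 9.4: (0,0) -> (0,-9.4) [heading=270, draw]
  LT 45: heading 270 -> 315
  FD 7.2: (0,-9.4) -> (5.091,-14.491) [heading=315, draw]
  -- iteration 2/2 --
  RT 90: heading 315 -> 225
  FD 9.4: (5.091,-14.491) -> (-1.556,-21.138) [heading=225, draw]
  LT 45: heading 225 -> 270
  FD 7.2: (-1.556,-21.138) -> (-1.556,-28.338) [heading=270, draw]
]
Final: pos=(-1.556,-28.338), heading=270, 4 segment(s) drawn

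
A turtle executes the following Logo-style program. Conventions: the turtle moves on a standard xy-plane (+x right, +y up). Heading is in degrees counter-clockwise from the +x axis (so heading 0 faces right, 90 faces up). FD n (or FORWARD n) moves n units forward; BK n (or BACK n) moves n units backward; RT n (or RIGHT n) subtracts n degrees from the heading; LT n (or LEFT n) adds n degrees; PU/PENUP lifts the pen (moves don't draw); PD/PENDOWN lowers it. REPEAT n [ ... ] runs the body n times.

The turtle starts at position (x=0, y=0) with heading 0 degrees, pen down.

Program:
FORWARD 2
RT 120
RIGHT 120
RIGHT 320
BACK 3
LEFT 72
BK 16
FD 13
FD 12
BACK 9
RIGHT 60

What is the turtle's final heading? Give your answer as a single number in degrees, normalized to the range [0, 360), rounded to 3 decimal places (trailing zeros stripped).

Executing turtle program step by step:
Start: pos=(0,0), heading=0, pen down
FD 2: (0,0) -> (2,0) [heading=0, draw]
RT 120: heading 0 -> 240
RT 120: heading 240 -> 120
RT 320: heading 120 -> 160
BK 3: (2,0) -> (4.819,-1.026) [heading=160, draw]
LT 72: heading 160 -> 232
BK 16: (4.819,-1.026) -> (14.67,11.582) [heading=232, draw]
FD 13: (14.67,11.582) -> (6.666,1.338) [heading=232, draw]
FD 12: (6.666,1.338) -> (-0.722,-8.118) [heading=232, draw]
BK 9: (-0.722,-8.118) -> (4.819,-1.026) [heading=232, draw]
RT 60: heading 232 -> 172
Final: pos=(4.819,-1.026), heading=172, 6 segment(s) drawn

Answer: 172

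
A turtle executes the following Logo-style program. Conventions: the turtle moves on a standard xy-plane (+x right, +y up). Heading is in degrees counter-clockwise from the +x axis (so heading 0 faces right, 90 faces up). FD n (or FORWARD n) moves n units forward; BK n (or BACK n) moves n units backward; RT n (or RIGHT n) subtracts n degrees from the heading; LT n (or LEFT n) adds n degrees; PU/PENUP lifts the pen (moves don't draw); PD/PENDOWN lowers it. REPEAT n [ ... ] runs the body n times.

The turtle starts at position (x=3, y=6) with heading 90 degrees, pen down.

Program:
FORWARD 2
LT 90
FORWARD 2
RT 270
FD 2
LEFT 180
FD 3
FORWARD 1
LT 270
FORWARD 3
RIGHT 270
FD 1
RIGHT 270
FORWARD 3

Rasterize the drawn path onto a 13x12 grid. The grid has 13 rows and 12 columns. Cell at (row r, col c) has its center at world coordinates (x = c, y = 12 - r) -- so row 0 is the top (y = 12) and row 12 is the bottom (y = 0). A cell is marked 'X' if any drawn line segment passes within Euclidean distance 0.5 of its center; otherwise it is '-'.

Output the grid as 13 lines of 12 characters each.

Segment 0: (3,6) -> (3,8)
Segment 1: (3,8) -> (1,8)
Segment 2: (1,8) -> (1,6)
Segment 3: (1,6) -> (1,9)
Segment 4: (1,9) -> (1,10)
Segment 5: (1,10) -> (4,10)
Segment 6: (4,10) -> (4,11)
Segment 7: (4,11) -> (1,11)

Answer: ------------
-XXXX-------
-XXXX-------
-X----------
-XXX--------
-X-X--------
-X-X--------
------------
------------
------------
------------
------------
------------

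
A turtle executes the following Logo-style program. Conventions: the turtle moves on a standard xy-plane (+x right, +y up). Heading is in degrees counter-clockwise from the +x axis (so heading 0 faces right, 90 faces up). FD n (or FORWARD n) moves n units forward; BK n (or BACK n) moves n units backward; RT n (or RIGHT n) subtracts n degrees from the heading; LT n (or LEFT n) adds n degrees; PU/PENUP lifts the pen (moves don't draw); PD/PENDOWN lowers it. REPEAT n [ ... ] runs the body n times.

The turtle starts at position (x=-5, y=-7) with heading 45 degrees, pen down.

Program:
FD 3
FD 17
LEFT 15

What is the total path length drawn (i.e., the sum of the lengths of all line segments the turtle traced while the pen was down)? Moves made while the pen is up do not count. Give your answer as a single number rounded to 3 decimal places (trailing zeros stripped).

Answer: 20

Derivation:
Executing turtle program step by step:
Start: pos=(-5,-7), heading=45, pen down
FD 3: (-5,-7) -> (-2.879,-4.879) [heading=45, draw]
FD 17: (-2.879,-4.879) -> (9.142,7.142) [heading=45, draw]
LT 15: heading 45 -> 60
Final: pos=(9.142,7.142), heading=60, 2 segment(s) drawn

Segment lengths:
  seg 1: (-5,-7) -> (-2.879,-4.879), length = 3
  seg 2: (-2.879,-4.879) -> (9.142,7.142), length = 17
Total = 20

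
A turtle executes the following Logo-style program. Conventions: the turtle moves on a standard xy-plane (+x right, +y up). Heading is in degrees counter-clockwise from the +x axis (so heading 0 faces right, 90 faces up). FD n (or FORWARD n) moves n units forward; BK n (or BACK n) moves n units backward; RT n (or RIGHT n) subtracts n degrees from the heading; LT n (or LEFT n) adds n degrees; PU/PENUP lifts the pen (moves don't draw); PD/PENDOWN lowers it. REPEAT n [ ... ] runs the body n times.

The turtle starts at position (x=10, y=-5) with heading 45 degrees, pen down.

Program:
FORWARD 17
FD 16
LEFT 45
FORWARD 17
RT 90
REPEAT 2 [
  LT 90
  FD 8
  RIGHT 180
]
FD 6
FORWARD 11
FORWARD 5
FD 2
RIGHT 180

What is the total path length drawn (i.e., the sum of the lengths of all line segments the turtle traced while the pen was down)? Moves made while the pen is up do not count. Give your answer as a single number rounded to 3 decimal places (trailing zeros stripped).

Answer: 90

Derivation:
Executing turtle program step by step:
Start: pos=(10,-5), heading=45, pen down
FD 17: (10,-5) -> (22.021,7.021) [heading=45, draw]
FD 16: (22.021,7.021) -> (33.335,18.335) [heading=45, draw]
LT 45: heading 45 -> 90
FD 17: (33.335,18.335) -> (33.335,35.335) [heading=90, draw]
RT 90: heading 90 -> 0
REPEAT 2 [
  -- iteration 1/2 --
  LT 90: heading 0 -> 90
  FD 8: (33.335,35.335) -> (33.335,43.335) [heading=90, draw]
  RT 180: heading 90 -> 270
  -- iteration 2/2 --
  LT 90: heading 270 -> 0
  FD 8: (33.335,43.335) -> (41.335,43.335) [heading=0, draw]
  RT 180: heading 0 -> 180
]
FD 6: (41.335,43.335) -> (35.335,43.335) [heading=180, draw]
FD 11: (35.335,43.335) -> (24.335,43.335) [heading=180, draw]
FD 5: (24.335,43.335) -> (19.335,43.335) [heading=180, draw]
FD 2: (19.335,43.335) -> (17.335,43.335) [heading=180, draw]
RT 180: heading 180 -> 0
Final: pos=(17.335,43.335), heading=0, 9 segment(s) drawn

Segment lengths:
  seg 1: (10,-5) -> (22.021,7.021), length = 17
  seg 2: (22.021,7.021) -> (33.335,18.335), length = 16
  seg 3: (33.335,18.335) -> (33.335,35.335), length = 17
  seg 4: (33.335,35.335) -> (33.335,43.335), length = 8
  seg 5: (33.335,43.335) -> (41.335,43.335), length = 8
  seg 6: (41.335,43.335) -> (35.335,43.335), length = 6
  seg 7: (35.335,43.335) -> (24.335,43.335), length = 11
  seg 8: (24.335,43.335) -> (19.335,43.335), length = 5
  seg 9: (19.335,43.335) -> (17.335,43.335), length = 2
Total = 90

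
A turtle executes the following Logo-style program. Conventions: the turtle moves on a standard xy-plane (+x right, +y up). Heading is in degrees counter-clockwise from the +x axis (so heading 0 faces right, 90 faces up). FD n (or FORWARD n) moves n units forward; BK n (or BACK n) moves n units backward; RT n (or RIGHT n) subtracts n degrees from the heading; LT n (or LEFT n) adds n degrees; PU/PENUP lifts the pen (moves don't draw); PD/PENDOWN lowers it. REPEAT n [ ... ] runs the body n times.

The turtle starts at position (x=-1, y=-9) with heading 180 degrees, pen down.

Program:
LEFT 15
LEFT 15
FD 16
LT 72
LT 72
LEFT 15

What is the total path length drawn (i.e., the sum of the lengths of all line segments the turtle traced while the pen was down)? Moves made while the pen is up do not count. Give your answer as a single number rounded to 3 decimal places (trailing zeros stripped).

Executing turtle program step by step:
Start: pos=(-1,-9), heading=180, pen down
LT 15: heading 180 -> 195
LT 15: heading 195 -> 210
FD 16: (-1,-9) -> (-14.856,-17) [heading=210, draw]
LT 72: heading 210 -> 282
LT 72: heading 282 -> 354
LT 15: heading 354 -> 9
Final: pos=(-14.856,-17), heading=9, 1 segment(s) drawn

Segment lengths:
  seg 1: (-1,-9) -> (-14.856,-17), length = 16
Total = 16

Answer: 16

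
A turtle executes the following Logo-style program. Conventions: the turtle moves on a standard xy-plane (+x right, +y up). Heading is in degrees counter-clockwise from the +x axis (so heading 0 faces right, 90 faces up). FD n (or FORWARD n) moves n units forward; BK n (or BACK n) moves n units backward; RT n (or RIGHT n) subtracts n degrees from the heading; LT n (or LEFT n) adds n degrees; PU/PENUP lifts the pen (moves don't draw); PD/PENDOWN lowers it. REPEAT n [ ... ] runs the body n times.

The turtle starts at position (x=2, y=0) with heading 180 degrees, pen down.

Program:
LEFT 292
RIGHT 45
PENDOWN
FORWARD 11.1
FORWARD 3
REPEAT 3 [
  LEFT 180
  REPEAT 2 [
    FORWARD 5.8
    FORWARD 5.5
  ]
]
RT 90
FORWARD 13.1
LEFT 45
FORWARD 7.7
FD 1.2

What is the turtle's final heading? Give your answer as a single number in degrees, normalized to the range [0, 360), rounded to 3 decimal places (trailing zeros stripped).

Answer: 202

Derivation:
Executing turtle program step by step:
Start: pos=(2,0), heading=180, pen down
LT 292: heading 180 -> 112
RT 45: heading 112 -> 67
PD: pen down
FD 11.1: (2,0) -> (6.337,10.218) [heading=67, draw]
FD 3: (6.337,10.218) -> (7.509,12.979) [heading=67, draw]
REPEAT 3 [
  -- iteration 1/3 --
  LT 180: heading 67 -> 247
  REPEAT 2 [
    -- iteration 1/2 --
    FD 5.8: (7.509,12.979) -> (5.243,7.64) [heading=247, draw]
    FD 5.5: (5.243,7.64) -> (3.094,2.577) [heading=247, draw]
    -- iteration 2/2 --
    FD 5.8: (3.094,2.577) -> (0.828,-2.762) [heading=247, draw]
    FD 5.5: (0.828,-2.762) -> (-1.321,-7.824) [heading=247, draw]
  ]
  -- iteration 2/3 --
  LT 180: heading 247 -> 67
  REPEAT 2 [
    -- iteration 1/2 --
    FD 5.8: (-1.321,-7.824) -> (0.945,-2.485) [heading=67, draw]
    FD 5.5: (0.945,-2.485) -> (3.094,2.577) [heading=67, draw]
    -- iteration 2/2 --
    FD 5.8: (3.094,2.577) -> (5.36,7.916) [heading=67, draw]
    FD 5.5: (5.36,7.916) -> (7.509,12.979) [heading=67, draw]
  ]
  -- iteration 3/3 --
  LT 180: heading 67 -> 247
  REPEAT 2 [
    -- iteration 1/2 --
    FD 5.8: (7.509,12.979) -> (5.243,7.64) [heading=247, draw]
    FD 5.5: (5.243,7.64) -> (3.094,2.577) [heading=247, draw]
    -- iteration 2/2 --
    FD 5.8: (3.094,2.577) -> (0.828,-2.762) [heading=247, draw]
    FD 5.5: (0.828,-2.762) -> (-1.321,-7.824) [heading=247, draw]
  ]
]
RT 90: heading 247 -> 157
FD 13.1: (-1.321,-7.824) -> (-13.38,-2.706) [heading=157, draw]
LT 45: heading 157 -> 202
FD 7.7: (-13.38,-2.706) -> (-20.519,-5.59) [heading=202, draw]
FD 1.2: (-20.519,-5.59) -> (-21.632,-6.04) [heading=202, draw]
Final: pos=(-21.632,-6.04), heading=202, 17 segment(s) drawn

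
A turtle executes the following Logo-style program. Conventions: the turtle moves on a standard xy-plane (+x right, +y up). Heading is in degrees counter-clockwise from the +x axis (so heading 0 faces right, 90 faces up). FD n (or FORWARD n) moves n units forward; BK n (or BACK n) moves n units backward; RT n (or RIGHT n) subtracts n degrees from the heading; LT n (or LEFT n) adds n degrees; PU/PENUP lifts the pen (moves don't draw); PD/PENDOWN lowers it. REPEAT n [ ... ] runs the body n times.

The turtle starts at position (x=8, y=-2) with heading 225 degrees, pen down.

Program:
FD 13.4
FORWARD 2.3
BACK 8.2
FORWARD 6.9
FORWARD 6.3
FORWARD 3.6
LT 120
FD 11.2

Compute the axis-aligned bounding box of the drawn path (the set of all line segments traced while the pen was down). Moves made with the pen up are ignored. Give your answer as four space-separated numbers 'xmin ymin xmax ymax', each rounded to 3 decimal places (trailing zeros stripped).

Executing turtle program step by step:
Start: pos=(8,-2), heading=225, pen down
FD 13.4: (8,-2) -> (-1.475,-11.475) [heading=225, draw]
FD 2.3: (-1.475,-11.475) -> (-3.102,-13.102) [heading=225, draw]
BK 8.2: (-3.102,-13.102) -> (2.697,-7.303) [heading=225, draw]
FD 6.9: (2.697,-7.303) -> (-2.182,-12.182) [heading=225, draw]
FD 6.3: (-2.182,-12.182) -> (-6.637,-16.637) [heading=225, draw]
FD 3.6: (-6.637,-16.637) -> (-9.183,-19.183) [heading=225, draw]
LT 120: heading 225 -> 345
FD 11.2: (-9.183,-19.183) -> (1.636,-22.081) [heading=345, draw]
Final: pos=(1.636,-22.081), heading=345, 7 segment(s) drawn

Segment endpoints: x in {-9.183, -6.637, -3.102, -2.182, -1.475, 1.636, 2.697, 8}, y in {-22.081, -19.183, -16.637, -13.102, -12.182, -11.475, -7.303, -2}
xmin=-9.183, ymin=-22.081, xmax=8, ymax=-2

Answer: -9.183 -22.081 8 -2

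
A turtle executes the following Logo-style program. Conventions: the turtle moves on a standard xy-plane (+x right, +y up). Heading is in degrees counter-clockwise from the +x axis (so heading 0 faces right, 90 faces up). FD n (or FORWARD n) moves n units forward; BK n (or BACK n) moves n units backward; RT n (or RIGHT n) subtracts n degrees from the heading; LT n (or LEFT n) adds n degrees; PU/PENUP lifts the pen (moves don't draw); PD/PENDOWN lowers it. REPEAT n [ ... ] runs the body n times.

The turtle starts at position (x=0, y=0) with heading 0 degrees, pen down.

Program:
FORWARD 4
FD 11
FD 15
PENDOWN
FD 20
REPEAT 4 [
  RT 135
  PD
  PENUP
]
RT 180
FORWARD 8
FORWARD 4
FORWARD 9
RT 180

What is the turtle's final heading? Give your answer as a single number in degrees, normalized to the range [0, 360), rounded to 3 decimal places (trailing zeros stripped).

Answer: 180

Derivation:
Executing turtle program step by step:
Start: pos=(0,0), heading=0, pen down
FD 4: (0,0) -> (4,0) [heading=0, draw]
FD 11: (4,0) -> (15,0) [heading=0, draw]
FD 15: (15,0) -> (30,0) [heading=0, draw]
PD: pen down
FD 20: (30,0) -> (50,0) [heading=0, draw]
REPEAT 4 [
  -- iteration 1/4 --
  RT 135: heading 0 -> 225
  PD: pen down
  PU: pen up
  -- iteration 2/4 --
  RT 135: heading 225 -> 90
  PD: pen down
  PU: pen up
  -- iteration 3/4 --
  RT 135: heading 90 -> 315
  PD: pen down
  PU: pen up
  -- iteration 4/4 --
  RT 135: heading 315 -> 180
  PD: pen down
  PU: pen up
]
RT 180: heading 180 -> 0
FD 8: (50,0) -> (58,0) [heading=0, move]
FD 4: (58,0) -> (62,0) [heading=0, move]
FD 9: (62,0) -> (71,0) [heading=0, move]
RT 180: heading 0 -> 180
Final: pos=(71,0), heading=180, 4 segment(s) drawn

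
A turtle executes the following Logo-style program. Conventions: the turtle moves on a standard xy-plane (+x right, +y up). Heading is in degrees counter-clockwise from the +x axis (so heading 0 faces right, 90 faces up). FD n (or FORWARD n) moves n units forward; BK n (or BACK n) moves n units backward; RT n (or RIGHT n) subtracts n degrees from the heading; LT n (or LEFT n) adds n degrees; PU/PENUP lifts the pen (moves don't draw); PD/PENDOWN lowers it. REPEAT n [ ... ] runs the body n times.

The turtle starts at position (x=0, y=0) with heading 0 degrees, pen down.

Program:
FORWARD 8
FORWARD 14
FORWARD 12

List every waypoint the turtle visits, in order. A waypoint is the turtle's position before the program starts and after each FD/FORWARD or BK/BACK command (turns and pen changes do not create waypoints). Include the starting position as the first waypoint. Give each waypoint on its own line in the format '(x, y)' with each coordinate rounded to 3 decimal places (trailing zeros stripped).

Answer: (0, 0)
(8, 0)
(22, 0)
(34, 0)

Derivation:
Executing turtle program step by step:
Start: pos=(0,0), heading=0, pen down
FD 8: (0,0) -> (8,0) [heading=0, draw]
FD 14: (8,0) -> (22,0) [heading=0, draw]
FD 12: (22,0) -> (34,0) [heading=0, draw]
Final: pos=(34,0), heading=0, 3 segment(s) drawn
Waypoints (4 total):
(0, 0)
(8, 0)
(22, 0)
(34, 0)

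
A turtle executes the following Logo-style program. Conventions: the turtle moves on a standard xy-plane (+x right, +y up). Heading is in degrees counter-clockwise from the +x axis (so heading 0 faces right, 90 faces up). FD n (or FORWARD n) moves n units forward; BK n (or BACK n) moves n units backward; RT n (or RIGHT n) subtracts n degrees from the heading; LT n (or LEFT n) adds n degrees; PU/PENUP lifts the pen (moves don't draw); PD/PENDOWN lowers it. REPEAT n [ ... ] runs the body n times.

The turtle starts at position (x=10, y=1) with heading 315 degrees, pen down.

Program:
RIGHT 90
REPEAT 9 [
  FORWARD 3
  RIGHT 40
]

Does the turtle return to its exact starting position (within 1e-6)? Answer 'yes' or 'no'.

Answer: yes

Derivation:
Executing turtle program step by step:
Start: pos=(10,1), heading=315, pen down
RT 90: heading 315 -> 225
REPEAT 9 [
  -- iteration 1/9 --
  FD 3: (10,1) -> (7.879,-1.121) [heading=225, draw]
  RT 40: heading 225 -> 185
  -- iteration 2/9 --
  FD 3: (7.879,-1.121) -> (4.89,-1.383) [heading=185, draw]
  RT 40: heading 185 -> 145
  -- iteration 3/9 --
  FD 3: (4.89,-1.383) -> (2.433,0.338) [heading=145, draw]
  RT 40: heading 145 -> 105
  -- iteration 4/9 --
  FD 3: (2.433,0.338) -> (1.656,3.236) [heading=105, draw]
  RT 40: heading 105 -> 65
  -- iteration 5/9 --
  FD 3: (1.656,3.236) -> (2.924,5.955) [heading=65, draw]
  RT 40: heading 65 -> 25
  -- iteration 6/9 --
  FD 3: (2.924,5.955) -> (5.643,7.222) [heading=25, draw]
  RT 40: heading 25 -> 345
  -- iteration 7/9 --
  FD 3: (5.643,7.222) -> (8.541,6.446) [heading=345, draw]
  RT 40: heading 345 -> 305
  -- iteration 8/9 --
  FD 3: (8.541,6.446) -> (10.261,3.989) [heading=305, draw]
  RT 40: heading 305 -> 265
  -- iteration 9/9 --
  FD 3: (10.261,3.989) -> (10,1) [heading=265, draw]
  RT 40: heading 265 -> 225
]
Final: pos=(10,1), heading=225, 9 segment(s) drawn

Start position: (10, 1)
Final position: (10, 1)
Distance = 0; < 1e-6 -> CLOSED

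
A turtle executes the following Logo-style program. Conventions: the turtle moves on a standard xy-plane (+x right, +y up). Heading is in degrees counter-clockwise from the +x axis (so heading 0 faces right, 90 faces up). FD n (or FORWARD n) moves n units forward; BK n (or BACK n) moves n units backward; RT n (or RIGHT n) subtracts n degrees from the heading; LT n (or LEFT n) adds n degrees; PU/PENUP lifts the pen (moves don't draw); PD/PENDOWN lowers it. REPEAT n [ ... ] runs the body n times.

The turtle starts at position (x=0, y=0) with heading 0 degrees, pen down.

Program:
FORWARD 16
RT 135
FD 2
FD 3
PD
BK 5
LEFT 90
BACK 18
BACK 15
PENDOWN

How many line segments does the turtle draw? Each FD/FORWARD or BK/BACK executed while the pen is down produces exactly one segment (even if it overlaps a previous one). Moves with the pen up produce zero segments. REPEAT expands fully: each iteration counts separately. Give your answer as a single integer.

Executing turtle program step by step:
Start: pos=(0,0), heading=0, pen down
FD 16: (0,0) -> (16,0) [heading=0, draw]
RT 135: heading 0 -> 225
FD 2: (16,0) -> (14.586,-1.414) [heading=225, draw]
FD 3: (14.586,-1.414) -> (12.464,-3.536) [heading=225, draw]
PD: pen down
BK 5: (12.464,-3.536) -> (16,0) [heading=225, draw]
LT 90: heading 225 -> 315
BK 18: (16,0) -> (3.272,12.728) [heading=315, draw]
BK 15: (3.272,12.728) -> (-7.335,23.335) [heading=315, draw]
PD: pen down
Final: pos=(-7.335,23.335), heading=315, 6 segment(s) drawn
Segments drawn: 6

Answer: 6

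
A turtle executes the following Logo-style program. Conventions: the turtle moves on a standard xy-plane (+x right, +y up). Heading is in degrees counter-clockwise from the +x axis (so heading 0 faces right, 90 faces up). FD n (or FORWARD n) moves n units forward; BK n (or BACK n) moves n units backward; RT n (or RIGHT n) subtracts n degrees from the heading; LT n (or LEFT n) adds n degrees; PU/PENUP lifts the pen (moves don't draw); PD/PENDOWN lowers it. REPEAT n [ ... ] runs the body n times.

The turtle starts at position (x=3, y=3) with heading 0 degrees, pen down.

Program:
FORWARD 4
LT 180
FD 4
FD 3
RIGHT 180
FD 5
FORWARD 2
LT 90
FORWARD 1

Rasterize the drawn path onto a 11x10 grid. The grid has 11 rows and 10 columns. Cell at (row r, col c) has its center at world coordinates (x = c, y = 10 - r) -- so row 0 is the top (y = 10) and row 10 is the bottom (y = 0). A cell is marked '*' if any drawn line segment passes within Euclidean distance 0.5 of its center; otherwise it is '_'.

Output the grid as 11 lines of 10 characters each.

Answer: __________
__________
__________
__________
__________
__________
_______*__
********__
__________
__________
__________

Derivation:
Segment 0: (3,3) -> (7,3)
Segment 1: (7,3) -> (3,3)
Segment 2: (3,3) -> (0,3)
Segment 3: (0,3) -> (5,3)
Segment 4: (5,3) -> (7,3)
Segment 5: (7,3) -> (7,4)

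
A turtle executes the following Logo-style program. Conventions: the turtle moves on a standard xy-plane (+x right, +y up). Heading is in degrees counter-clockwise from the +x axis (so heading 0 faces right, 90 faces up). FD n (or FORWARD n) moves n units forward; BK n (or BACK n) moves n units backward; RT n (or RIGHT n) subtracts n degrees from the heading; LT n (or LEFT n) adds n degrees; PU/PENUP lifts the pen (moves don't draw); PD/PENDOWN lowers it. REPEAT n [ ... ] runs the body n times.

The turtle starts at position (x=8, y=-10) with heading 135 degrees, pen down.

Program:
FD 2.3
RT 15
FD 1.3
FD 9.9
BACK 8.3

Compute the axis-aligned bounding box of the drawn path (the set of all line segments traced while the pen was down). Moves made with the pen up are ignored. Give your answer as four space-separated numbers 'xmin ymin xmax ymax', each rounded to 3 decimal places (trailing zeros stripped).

Answer: 0.774 -10 8 1.326

Derivation:
Executing turtle program step by step:
Start: pos=(8,-10), heading=135, pen down
FD 2.3: (8,-10) -> (6.374,-8.374) [heading=135, draw]
RT 15: heading 135 -> 120
FD 1.3: (6.374,-8.374) -> (5.724,-7.248) [heading=120, draw]
FD 9.9: (5.724,-7.248) -> (0.774,1.326) [heading=120, draw]
BK 8.3: (0.774,1.326) -> (4.924,-5.862) [heading=120, draw]
Final: pos=(4.924,-5.862), heading=120, 4 segment(s) drawn

Segment endpoints: x in {0.774, 4.924, 5.724, 6.374, 8}, y in {-10, -8.374, -7.248, -5.862, 1.326}
xmin=0.774, ymin=-10, xmax=8, ymax=1.326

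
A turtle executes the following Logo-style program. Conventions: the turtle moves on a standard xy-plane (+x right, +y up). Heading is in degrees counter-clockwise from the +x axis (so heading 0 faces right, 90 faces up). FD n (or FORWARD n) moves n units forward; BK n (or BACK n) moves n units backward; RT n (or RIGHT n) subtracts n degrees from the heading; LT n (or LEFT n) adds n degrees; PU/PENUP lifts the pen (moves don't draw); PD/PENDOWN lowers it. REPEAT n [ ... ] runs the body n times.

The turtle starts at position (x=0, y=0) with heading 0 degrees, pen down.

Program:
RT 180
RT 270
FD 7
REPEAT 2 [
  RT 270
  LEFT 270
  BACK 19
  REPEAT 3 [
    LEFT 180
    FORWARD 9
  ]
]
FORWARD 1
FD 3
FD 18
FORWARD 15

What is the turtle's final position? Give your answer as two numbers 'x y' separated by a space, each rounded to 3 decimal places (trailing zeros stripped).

Answer: 0 -44

Derivation:
Executing turtle program step by step:
Start: pos=(0,0), heading=0, pen down
RT 180: heading 0 -> 180
RT 270: heading 180 -> 270
FD 7: (0,0) -> (0,-7) [heading=270, draw]
REPEAT 2 [
  -- iteration 1/2 --
  RT 270: heading 270 -> 0
  LT 270: heading 0 -> 270
  BK 19: (0,-7) -> (0,12) [heading=270, draw]
  REPEAT 3 [
    -- iteration 1/3 --
    LT 180: heading 270 -> 90
    FD 9: (0,12) -> (0,21) [heading=90, draw]
    -- iteration 2/3 --
    LT 180: heading 90 -> 270
    FD 9: (0,21) -> (0,12) [heading=270, draw]
    -- iteration 3/3 --
    LT 180: heading 270 -> 90
    FD 9: (0,12) -> (0,21) [heading=90, draw]
  ]
  -- iteration 2/2 --
  RT 270: heading 90 -> 180
  LT 270: heading 180 -> 90
  BK 19: (0,21) -> (0,2) [heading=90, draw]
  REPEAT 3 [
    -- iteration 1/3 --
    LT 180: heading 90 -> 270
    FD 9: (0,2) -> (0,-7) [heading=270, draw]
    -- iteration 2/3 --
    LT 180: heading 270 -> 90
    FD 9: (0,-7) -> (0,2) [heading=90, draw]
    -- iteration 3/3 --
    LT 180: heading 90 -> 270
    FD 9: (0,2) -> (0,-7) [heading=270, draw]
  ]
]
FD 1: (0,-7) -> (0,-8) [heading=270, draw]
FD 3: (0,-8) -> (0,-11) [heading=270, draw]
FD 18: (0,-11) -> (0,-29) [heading=270, draw]
FD 15: (0,-29) -> (0,-44) [heading=270, draw]
Final: pos=(0,-44), heading=270, 13 segment(s) drawn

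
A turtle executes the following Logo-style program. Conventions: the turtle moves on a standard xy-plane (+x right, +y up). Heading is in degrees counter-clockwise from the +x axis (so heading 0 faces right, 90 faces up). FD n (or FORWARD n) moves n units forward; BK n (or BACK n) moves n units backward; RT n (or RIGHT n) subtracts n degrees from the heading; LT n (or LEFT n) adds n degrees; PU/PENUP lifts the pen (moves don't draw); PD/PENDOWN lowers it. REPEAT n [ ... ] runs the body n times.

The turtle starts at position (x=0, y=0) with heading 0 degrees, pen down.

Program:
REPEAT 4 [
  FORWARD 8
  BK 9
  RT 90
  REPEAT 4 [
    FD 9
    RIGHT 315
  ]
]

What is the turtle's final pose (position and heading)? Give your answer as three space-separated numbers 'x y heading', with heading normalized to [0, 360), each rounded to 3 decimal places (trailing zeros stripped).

Answer: 0 0 0

Derivation:
Executing turtle program step by step:
Start: pos=(0,0), heading=0, pen down
REPEAT 4 [
  -- iteration 1/4 --
  FD 8: (0,0) -> (8,0) [heading=0, draw]
  BK 9: (8,0) -> (-1,0) [heading=0, draw]
  RT 90: heading 0 -> 270
  REPEAT 4 [
    -- iteration 1/4 --
    FD 9: (-1,0) -> (-1,-9) [heading=270, draw]
    RT 315: heading 270 -> 315
    -- iteration 2/4 --
    FD 9: (-1,-9) -> (5.364,-15.364) [heading=315, draw]
    RT 315: heading 315 -> 0
    -- iteration 3/4 --
    FD 9: (5.364,-15.364) -> (14.364,-15.364) [heading=0, draw]
    RT 315: heading 0 -> 45
    -- iteration 4/4 --
    FD 9: (14.364,-15.364) -> (20.728,-9) [heading=45, draw]
    RT 315: heading 45 -> 90
  ]
  -- iteration 2/4 --
  FD 8: (20.728,-9) -> (20.728,-1) [heading=90, draw]
  BK 9: (20.728,-1) -> (20.728,-10) [heading=90, draw]
  RT 90: heading 90 -> 0
  REPEAT 4 [
    -- iteration 1/4 --
    FD 9: (20.728,-10) -> (29.728,-10) [heading=0, draw]
    RT 315: heading 0 -> 45
    -- iteration 2/4 --
    FD 9: (29.728,-10) -> (36.092,-3.636) [heading=45, draw]
    RT 315: heading 45 -> 90
    -- iteration 3/4 --
    FD 9: (36.092,-3.636) -> (36.092,5.364) [heading=90, draw]
    RT 315: heading 90 -> 135
    -- iteration 4/4 --
    FD 9: (36.092,5.364) -> (29.728,11.728) [heading=135, draw]
    RT 315: heading 135 -> 180
  ]
  -- iteration 3/4 --
  FD 8: (29.728,11.728) -> (21.728,11.728) [heading=180, draw]
  BK 9: (21.728,11.728) -> (30.728,11.728) [heading=180, draw]
  RT 90: heading 180 -> 90
  REPEAT 4 [
    -- iteration 1/4 --
    FD 9: (30.728,11.728) -> (30.728,20.728) [heading=90, draw]
    RT 315: heading 90 -> 135
    -- iteration 2/4 --
    FD 9: (30.728,20.728) -> (24.364,27.092) [heading=135, draw]
    RT 315: heading 135 -> 180
    -- iteration 3/4 --
    FD 9: (24.364,27.092) -> (15.364,27.092) [heading=180, draw]
    RT 315: heading 180 -> 225
    -- iteration 4/4 --
    FD 9: (15.364,27.092) -> (9,20.728) [heading=225, draw]
    RT 315: heading 225 -> 270
  ]
  -- iteration 4/4 --
  FD 8: (9,20.728) -> (9,12.728) [heading=270, draw]
  BK 9: (9,12.728) -> (9,21.728) [heading=270, draw]
  RT 90: heading 270 -> 180
  REPEAT 4 [
    -- iteration 1/4 --
    FD 9: (9,21.728) -> (0,21.728) [heading=180, draw]
    RT 315: heading 180 -> 225
    -- iteration 2/4 --
    FD 9: (0,21.728) -> (-6.364,15.364) [heading=225, draw]
    RT 315: heading 225 -> 270
    -- iteration 3/4 --
    FD 9: (-6.364,15.364) -> (-6.364,6.364) [heading=270, draw]
    RT 315: heading 270 -> 315
    -- iteration 4/4 --
    FD 9: (-6.364,6.364) -> (0,0) [heading=315, draw]
    RT 315: heading 315 -> 0
  ]
]
Final: pos=(0,0), heading=0, 24 segment(s) drawn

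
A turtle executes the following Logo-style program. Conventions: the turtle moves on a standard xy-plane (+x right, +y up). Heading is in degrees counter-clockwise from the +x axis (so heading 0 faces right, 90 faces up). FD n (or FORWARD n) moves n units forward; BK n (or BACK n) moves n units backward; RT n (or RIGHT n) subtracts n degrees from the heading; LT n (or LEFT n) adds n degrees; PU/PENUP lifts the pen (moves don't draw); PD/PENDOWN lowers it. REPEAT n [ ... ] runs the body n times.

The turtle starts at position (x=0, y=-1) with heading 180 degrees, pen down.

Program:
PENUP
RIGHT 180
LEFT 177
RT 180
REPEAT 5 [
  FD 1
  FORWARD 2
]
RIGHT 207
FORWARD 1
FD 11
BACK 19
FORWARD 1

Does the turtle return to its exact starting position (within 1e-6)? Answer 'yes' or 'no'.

Executing turtle program step by step:
Start: pos=(0,-1), heading=180, pen down
PU: pen up
RT 180: heading 180 -> 0
LT 177: heading 0 -> 177
RT 180: heading 177 -> 357
REPEAT 5 [
  -- iteration 1/5 --
  FD 1: (0,-1) -> (0.999,-1.052) [heading=357, move]
  FD 2: (0.999,-1.052) -> (2.996,-1.157) [heading=357, move]
  -- iteration 2/5 --
  FD 1: (2.996,-1.157) -> (3.995,-1.209) [heading=357, move]
  FD 2: (3.995,-1.209) -> (5.992,-1.314) [heading=357, move]
  -- iteration 3/5 --
  FD 1: (5.992,-1.314) -> (6.99,-1.366) [heading=357, move]
  FD 2: (6.99,-1.366) -> (8.988,-1.471) [heading=357, move]
  -- iteration 4/5 --
  FD 1: (8.988,-1.471) -> (9.986,-1.523) [heading=357, move]
  FD 2: (9.986,-1.523) -> (11.984,-1.628) [heading=357, move]
  -- iteration 5/5 --
  FD 1: (11.984,-1.628) -> (12.982,-1.68) [heading=357, move]
  FD 2: (12.982,-1.68) -> (14.979,-1.785) [heading=357, move]
]
RT 207: heading 357 -> 150
FD 1: (14.979,-1.785) -> (14.113,-1.285) [heading=150, move]
FD 11: (14.113,-1.285) -> (4.587,4.215) [heading=150, move]
BK 19: (4.587,4.215) -> (21.042,-5.285) [heading=150, move]
FD 1: (21.042,-5.285) -> (20.176,-4.785) [heading=150, move]
Final: pos=(20.176,-4.785), heading=150, 0 segment(s) drawn

Start position: (0, -1)
Final position: (20.176, -4.785)
Distance = 20.528; >= 1e-6 -> NOT closed

Answer: no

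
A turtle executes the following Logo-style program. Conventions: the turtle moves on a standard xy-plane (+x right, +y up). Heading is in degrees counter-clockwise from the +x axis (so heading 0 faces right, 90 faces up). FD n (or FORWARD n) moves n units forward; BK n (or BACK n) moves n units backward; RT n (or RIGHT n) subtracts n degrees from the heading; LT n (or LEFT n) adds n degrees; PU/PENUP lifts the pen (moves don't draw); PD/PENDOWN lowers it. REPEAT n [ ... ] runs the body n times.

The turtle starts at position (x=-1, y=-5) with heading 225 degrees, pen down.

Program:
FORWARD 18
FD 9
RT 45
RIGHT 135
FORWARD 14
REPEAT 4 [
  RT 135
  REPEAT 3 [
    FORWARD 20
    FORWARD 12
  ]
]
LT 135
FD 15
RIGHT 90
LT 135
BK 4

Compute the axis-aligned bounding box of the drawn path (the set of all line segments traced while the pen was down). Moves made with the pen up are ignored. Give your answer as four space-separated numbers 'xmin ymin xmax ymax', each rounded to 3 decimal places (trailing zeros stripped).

Answer: -78.075 -113.021 17.925 -5

Derivation:
Executing turtle program step by step:
Start: pos=(-1,-5), heading=225, pen down
FD 18: (-1,-5) -> (-13.728,-17.728) [heading=225, draw]
FD 9: (-13.728,-17.728) -> (-20.092,-24.092) [heading=225, draw]
RT 45: heading 225 -> 180
RT 135: heading 180 -> 45
FD 14: (-20.092,-24.092) -> (-10.192,-14.192) [heading=45, draw]
REPEAT 4 [
  -- iteration 1/4 --
  RT 135: heading 45 -> 270
  REPEAT 3 [
    -- iteration 1/3 --
    FD 20: (-10.192,-14.192) -> (-10.192,-34.192) [heading=270, draw]
    FD 12: (-10.192,-34.192) -> (-10.192,-46.192) [heading=270, draw]
    -- iteration 2/3 --
    FD 20: (-10.192,-46.192) -> (-10.192,-66.192) [heading=270, draw]
    FD 12: (-10.192,-66.192) -> (-10.192,-78.192) [heading=270, draw]
    -- iteration 3/3 --
    FD 20: (-10.192,-78.192) -> (-10.192,-98.192) [heading=270, draw]
    FD 12: (-10.192,-98.192) -> (-10.192,-110.192) [heading=270, draw]
  ]
  -- iteration 2/4 --
  RT 135: heading 270 -> 135
  REPEAT 3 [
    -- iteration 1/3 --
    FD 20: (-10.192,-110.192) -> (-24.335,-96.05) [heading=135, draw]
    FD 12: (-24.335,-96.05) -> (-32.82,-87.565) [heading=135, draw]
    -- iteration 2/3 --
    FD 20: (-32.82,-87.565) -> (-46.962,-73.423) [heading=135, draw]
    FD 12: (-46.962,-73.423) -> (-55.447,-64.938) [heading=135, draw]
    -- iteration 3/3 --
    FD 20: (-55.447,-64.938) -> (-69.589,-50.795) [heading=135, draw]
    FD 12: (-69.589,-50.795) -> (-78.075,-42.31) [heading=135, draw]
  ]
  -- iteration 3/4 --
  RT 135: heading 135 -> 0
  REPEAT 3 [
    -- iteration 1/3 --
    FD 20: (-78.075,-42.31) -> (-58.075,-42.31) [heading=0, draw]
    FD 12: (-58.075,-42.31) -> (-46.075,-42.31) [heading=0, draw]
    -- iteration 2/3 --
    FD 20: (-46.075,-42.31) -> (-26.075,-42.31) [heading=0, draw]
    FD 12: (-26.075,-42.31) -> (-14.075,-42.31) [heading=0, draw]
    -- iteration 3/3 --
    FD 20: (-14.075,-42.31) -> (5.925,-42.31) [heading=0, draw]
    FD 12: (5.925,-42.31) -> (17.925,-42.31) [heading=0, draw]
  ]
  -- iteration 4/4 --
  RT 135: heading 0 -> 225
  REPEAT 3 [
    -- iteration 1/3 --
    FD 20: (17.925,-42.31) -> (3.783,-56.452) [heading=225, draw]
    FD 12: (3.783,-56.452) -> (-4.702,-64.938) [heading=225, draw]
    -- iteration 2/3 --
    FD 20: (-4.702,-64.938) -> (-18.844,-79.08) [heading=225, draw]
    FD 12: (-18.844,-79.08) -> (-27.329,-87.565) [heading=225, draw]
    -- iteration 3/3 --
    FD 20: (-27.329,-87.565) -> (-41.472,-101.707) [heading=225, draw]
    FD 12: (-41.472,-101.707) -> (-49.957,-110.192) [heading=225, draw]
  ]
]
LT 135: heading 225 -> 0
FD 15: (-49.957,-110.192) -> (-34.957,-110.192) [heading=0, draw]
RT 90: heading 0 -> 270
LT 135: heading 270 -> 45
BK 4: (-34.957,-110.192) -> (-37.785,-113.021) [heading=45, draw]
Final: pos=(-37.785,-113.021), heading=45, 29 segment(s) drawn

Segment endpoints: x in {-78.075, -69.589, -58.075, -55.447, -49.957, -46.962, -46.075, -41.472, -37.785, -34.957, -32.82, -27.329, -26.075, -24.335, -20.092, -18.844, -14.075, -13.728, -10.192, -10.192, -10.192, -10.192, -4.702, -1, 3.783, 5.925, 17.925}, y in {-113.021, -110.192, -110.192, -101.707, -98.192, -96.05, -87.565, -87.565, -79.08, -78.192, -73.423, -66.192, -64.938, -64.938, -56.452, -50.795, -46.192, -42.31, -42.31, -42.31, -42.31, -34.192, -24.092, -17.728, -14.192, -5}
xmin=-78.075, ymin=-113.021, xmax=17.925, ymax=-5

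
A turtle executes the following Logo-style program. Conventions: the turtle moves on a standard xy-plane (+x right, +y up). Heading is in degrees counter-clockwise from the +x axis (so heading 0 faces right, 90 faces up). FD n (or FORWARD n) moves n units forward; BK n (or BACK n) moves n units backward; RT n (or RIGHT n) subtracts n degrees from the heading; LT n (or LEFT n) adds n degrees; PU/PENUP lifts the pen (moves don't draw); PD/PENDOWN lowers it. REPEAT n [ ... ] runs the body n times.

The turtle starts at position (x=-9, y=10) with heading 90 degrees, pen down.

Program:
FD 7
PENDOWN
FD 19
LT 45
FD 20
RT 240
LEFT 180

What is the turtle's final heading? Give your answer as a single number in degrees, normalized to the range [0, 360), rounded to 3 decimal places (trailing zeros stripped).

Answer: 75

Derivation:
Executing turtle program step by step:
Start: pos=(-9,10), heading=90, pen down
FD 7: (-9,10) -> (-9,17) [heading=90, draw]
PD: pen down
FD 19: (-9,17) -> (-9,36) [heading=90, draw]
LT 45: heading 90 -> 135
FD 20: (-9,36) -> (-23.142,50.142) [heading=135, draw]
RT 240: heading 135 -> 255
LT 180: heading 255 -> 75
Final: pos=(-23.142,50.142), heading=75, 3 segment(s) drawn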